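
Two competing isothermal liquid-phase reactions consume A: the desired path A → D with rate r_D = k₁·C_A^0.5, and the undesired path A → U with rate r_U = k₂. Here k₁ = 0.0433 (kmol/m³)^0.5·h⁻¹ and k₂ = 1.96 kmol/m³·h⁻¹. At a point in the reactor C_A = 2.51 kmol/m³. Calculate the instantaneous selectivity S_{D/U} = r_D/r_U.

S_{D/U} = r_D/r_U = (k₁·C_A^0.5)/(k₂) = (k₁/k₂)·C_A^0.5.
= (0.0433×2.510^0.5) / (1.96) = 0.06860/1.960 = 0.0350.
Since the desired path is higher order in A, keeping C_A high (PFR or concentrated feed) favours D.

0.0350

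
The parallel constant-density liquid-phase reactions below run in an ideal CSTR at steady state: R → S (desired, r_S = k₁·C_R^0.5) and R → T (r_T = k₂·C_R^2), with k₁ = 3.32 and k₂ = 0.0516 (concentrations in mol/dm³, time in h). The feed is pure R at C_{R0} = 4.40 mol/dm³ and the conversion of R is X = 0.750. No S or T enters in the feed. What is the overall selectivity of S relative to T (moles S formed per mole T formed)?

Exit C_R = C_{R0}(1−X) = 4.40×0.250 = 1.100 mol/dm³.
Rates in a CSTR are evaluated at the outlet concentration: r_S = 3.32×1.100^0.5 = 3.482, r_T = 0.0516×1.100^2 = 0.06244.
Overall selectivity = C_S/C_T = r_Sτ/(r_Tτ) = r_S/r_T = 55.8.

55.8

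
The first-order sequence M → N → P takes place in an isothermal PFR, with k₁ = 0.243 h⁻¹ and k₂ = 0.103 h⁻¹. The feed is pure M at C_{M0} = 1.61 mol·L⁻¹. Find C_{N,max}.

For a first-order series the maximum intermediate yield is C_{N,max}/C_{M0} = (k₁/k₂)^[k₂/(k₂−k₁)].
= (0.243/0.103)^(0.103/(0.103−0.243)) = (2.359)^(-0.7357) = 0.5318.
C_{N,max} = 0.5318×1.61 = 0.856 mol·L⁻¹.

0.856 mol·L⁻¹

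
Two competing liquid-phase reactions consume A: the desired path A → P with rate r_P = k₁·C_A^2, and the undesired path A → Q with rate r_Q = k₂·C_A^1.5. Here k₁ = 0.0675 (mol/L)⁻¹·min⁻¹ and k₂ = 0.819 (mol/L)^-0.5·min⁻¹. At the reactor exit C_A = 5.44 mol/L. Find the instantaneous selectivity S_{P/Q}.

S_{P/Q} = r_P/r_Q = (k₁·C_A^2)/(k₂·C_A^1.5) = (k₁/k₂)·C_A^0.5.
= (0.0675×5.440^2) / (0.819×5.440^1.5) = 1.998/10.39 = 0.192.
Since the desired path is higher order in A, keeping C_A high (PFR or concentrated feed) favours P.

0.192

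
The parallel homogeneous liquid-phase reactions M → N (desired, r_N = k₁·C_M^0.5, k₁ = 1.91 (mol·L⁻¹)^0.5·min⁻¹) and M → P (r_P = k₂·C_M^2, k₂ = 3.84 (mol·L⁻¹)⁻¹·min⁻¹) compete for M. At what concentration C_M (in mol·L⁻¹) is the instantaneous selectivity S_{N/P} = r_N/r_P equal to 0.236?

1.64 mol·L⁻¹

S_{N/P} = (k₁/k₂)·C_M^-1.5 ⇒ C_M = (S·k₂/k₁)^(1/(-1.5)).
= (0.236×3.84/1.91)^(-0.6667) = (0.4745)^(-0.6667) = 1.64 mol·L⁻¹.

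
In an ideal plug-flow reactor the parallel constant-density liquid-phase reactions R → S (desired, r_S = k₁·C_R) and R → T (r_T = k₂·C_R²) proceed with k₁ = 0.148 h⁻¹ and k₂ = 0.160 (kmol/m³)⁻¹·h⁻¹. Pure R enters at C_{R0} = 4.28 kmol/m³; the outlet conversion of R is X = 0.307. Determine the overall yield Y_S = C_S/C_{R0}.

0.0629

C_R = C_{R0}(1−X) = 2.966 kmol/m³.
Along a PFR/batch, dC_S/dC_R = −r_S/(r_S+r_T) = −k₁/(k₁+k₂·C_R).
Integrating from C_{R0} to C_R: C_S = (0.148/0.160)·ln[(0.148+0.160·4.28)/(0.148+0.160·2.97)] = 0.9250·ln(0.8328/0.6226) = 0.2691 kmol/m³.
Y_S = C_S/C_{R0} = 0.2691/4.28 = 0.0629.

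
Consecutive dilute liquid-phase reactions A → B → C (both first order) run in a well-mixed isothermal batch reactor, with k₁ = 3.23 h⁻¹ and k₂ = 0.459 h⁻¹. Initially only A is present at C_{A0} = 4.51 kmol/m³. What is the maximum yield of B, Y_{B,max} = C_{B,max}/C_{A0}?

0.724

For a first-order series the maximum intermediate yield is C_{B,max}/C_{A0} = (k₁/k₂)^[k₂/(k₂−k₁)].
= (3.23/0.459)^(0.459/(0.459−3.23)) = (7.037)^(-0.1656) = 0.7238.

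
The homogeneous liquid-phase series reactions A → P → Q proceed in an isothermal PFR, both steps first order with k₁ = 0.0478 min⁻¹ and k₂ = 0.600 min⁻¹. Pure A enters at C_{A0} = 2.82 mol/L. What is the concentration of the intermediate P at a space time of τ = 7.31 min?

Solving the coupled first-order balances gives C_P(τ) = [k₁/(k₂−k₁)]·C_{A0}·(e^(−k₁τ) − e^(−k₂τ)).
e^(−k₁τ) = e^(−0.0478×7.31) = e^(−0.3494) = 0.7051; e^(−k₂τ) = e^(−4.386) = 0.01245.
C_P = 0.0478×2.82/(0.600−0.0478) × (0.7051−0.01245) = 0.2441×0.6926 = 0.1691 mol/L.

0.169 mol/L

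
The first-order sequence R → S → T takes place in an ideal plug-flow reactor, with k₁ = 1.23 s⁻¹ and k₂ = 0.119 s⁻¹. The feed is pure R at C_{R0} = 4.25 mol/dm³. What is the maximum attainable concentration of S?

3.31 mol/dm³

For a first-order series the maximum intermediate yield is C_{S,max}/C_{R0} = (k₁/k₂)^[k₂/(k₂−k₁)].
= (1.23/0.119)^(0.119/(0.119−1.23)) = (10.34)^(-0.1071) = 0.7787.
C_{S,max} = 0.7787×4.25 = 3.31 mol/dm³.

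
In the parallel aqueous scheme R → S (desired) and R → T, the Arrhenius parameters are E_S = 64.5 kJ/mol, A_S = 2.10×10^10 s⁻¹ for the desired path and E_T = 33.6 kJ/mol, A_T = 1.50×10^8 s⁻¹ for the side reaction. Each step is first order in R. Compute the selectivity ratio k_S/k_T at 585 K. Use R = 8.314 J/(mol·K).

0.244

Since both paths have the same order in R, the concentration cancels and S_{S/T} = k_S/k_T = (A_S/A_T)·exp[(E_T−E_S)/(RT)].
(E_T−E_S)/(RT) = (33.6−64.5)×10³/(8.314×585) = -30900/4864 = -6.353.
k_S/k_T = (2.10×10^10/1.50×10^8)·exp(-6.353) = 140.0 × 0.001741 = 0.244.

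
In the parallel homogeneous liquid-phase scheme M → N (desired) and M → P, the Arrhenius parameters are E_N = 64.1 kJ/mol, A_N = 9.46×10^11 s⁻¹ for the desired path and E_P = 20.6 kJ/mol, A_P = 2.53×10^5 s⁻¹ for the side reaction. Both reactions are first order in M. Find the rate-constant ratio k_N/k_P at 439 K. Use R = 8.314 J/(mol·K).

24.9

Since both paths have the same order in M, the concentration cancels and S_{N/P} = k_N/k_P = (A_N/A_P)·exp[(E_P−E_N)/(RT)].
(E_P−E_N)/(RT) = (20.6−64.1)×10³/(8.314×439) = -43500/3650 = -11.92.
k_N/k_P = (9.46×10^11/2.53×10^5)·exp(-11.92) = 3.739×10^6 × 6.667×10^-6 = 24.9.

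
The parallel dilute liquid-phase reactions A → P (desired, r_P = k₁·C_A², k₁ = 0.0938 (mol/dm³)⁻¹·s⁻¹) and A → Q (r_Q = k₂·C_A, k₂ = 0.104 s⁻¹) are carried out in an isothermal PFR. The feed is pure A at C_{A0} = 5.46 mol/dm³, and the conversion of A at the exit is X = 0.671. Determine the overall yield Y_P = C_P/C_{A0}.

0.505

C_A = C_{A0}(1−X) = 1.796 mol/dm³.
Along a PFR/batch, dC_Q/dC_A = −r_Q/(r_P+r_Q) = −k₂/(k₂+k₁·C_A).
Integrating from C_{A0} to C_A: C_Q = (0.104/0.0938)·ln[(0.104+0.0938·5.46)/(0.104+0.0938·1.80)] = 1.109·ln(0.6161/0.2725) = 0.9046 mol/dm³.
Then C_P = (C_{A0}−C_A) − C_Q = 3.664 − 0.9046 = 2.759 mol/dm³.
Y_P = C_P/C_{A0} = 2.759/5.46 = 0.505.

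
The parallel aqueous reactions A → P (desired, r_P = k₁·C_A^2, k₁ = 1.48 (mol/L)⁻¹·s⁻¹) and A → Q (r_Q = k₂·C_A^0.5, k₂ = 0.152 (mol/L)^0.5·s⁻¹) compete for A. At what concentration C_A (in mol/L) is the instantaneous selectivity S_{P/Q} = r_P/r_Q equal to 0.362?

S_{P/Q} = (k₁/k₂)·C_A^1.5 ⇒ C_A = (S·k₂/k₁)^(1/1.5).
= (0.362×0.152/1.48)^(0.6667) = (0.03718)^(0.6667) = 0.111 mol/L.

0.111 mol/L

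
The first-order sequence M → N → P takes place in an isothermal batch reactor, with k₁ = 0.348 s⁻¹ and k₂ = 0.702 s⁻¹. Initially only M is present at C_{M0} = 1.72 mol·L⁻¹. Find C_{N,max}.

0.428 mol·L⁻¹

For a first-order series the maximum intermediate yield is C_{N,max}/C_{M0} = (k₁/k₂)^[k₂/(k₂−k₁)].
= (0.348/0.702)^(0.702/(0.702−0.348)) = (0.4957)^(1.983) = 0.2487.
C_{N,max} = 0.2487×1.72 = 0.428 mol·L⁻¹.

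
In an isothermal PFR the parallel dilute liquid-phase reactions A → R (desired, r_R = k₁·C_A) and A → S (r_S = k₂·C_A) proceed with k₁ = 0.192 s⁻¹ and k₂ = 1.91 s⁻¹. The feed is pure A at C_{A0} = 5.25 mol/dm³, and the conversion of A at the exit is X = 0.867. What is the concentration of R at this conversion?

0.416 mol/dm³

C_A = C_{A0}(1−X) = 0.6983 mol/dm³.
Both paths are first order in A, so the instantaneous fraction to R is constant: dC_R/d(−C_A) = k₁/(k₁+k₂) = 0.09134.
C_R = 0.09134·(C_{A0}−C_A) = 0.09134×4.552 = 0.416 mol/dm³.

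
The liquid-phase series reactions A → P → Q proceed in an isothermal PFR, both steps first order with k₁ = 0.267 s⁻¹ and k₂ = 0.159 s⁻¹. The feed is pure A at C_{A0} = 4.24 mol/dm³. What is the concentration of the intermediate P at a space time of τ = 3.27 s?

For first-order series with pure A initially, C_P(τ) = k₁C_{A0}/(k₂−k₁)·(e^(−k₁τ) − e^(−k₂τ)).
e^(−k₁τ) = e^(−0.267×3.27) = e^(−0.8731) = 0.4177; e^(−k₂τ) = e^(−0.5199) = 0.5946.
C_P = 0.267×4.24/(0.159−0.267) × (0.4177−0.5946) = (-10.48)×(-0.1769) = 1.854 mol/dm³.

1.85 mol/dm³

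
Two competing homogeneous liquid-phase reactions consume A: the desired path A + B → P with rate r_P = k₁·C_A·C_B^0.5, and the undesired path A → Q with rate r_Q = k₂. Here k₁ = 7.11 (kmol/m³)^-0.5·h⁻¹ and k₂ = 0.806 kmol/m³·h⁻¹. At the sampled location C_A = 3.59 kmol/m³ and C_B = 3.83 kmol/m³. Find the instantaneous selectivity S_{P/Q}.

62.0

S_{P/Q} = r_P/r_Q = (k₁·C_A·C_B^0.5)/(k₂) = (k₁/k₂)·C_A·C_B^0.5.
= (7.11×3.590×3.830^0.5) / (0.806) = 49.95/0.8060 = 62.0.
Since the desired path is higher order in A, keeping C_A high (PFR or concentrated feed) favours P.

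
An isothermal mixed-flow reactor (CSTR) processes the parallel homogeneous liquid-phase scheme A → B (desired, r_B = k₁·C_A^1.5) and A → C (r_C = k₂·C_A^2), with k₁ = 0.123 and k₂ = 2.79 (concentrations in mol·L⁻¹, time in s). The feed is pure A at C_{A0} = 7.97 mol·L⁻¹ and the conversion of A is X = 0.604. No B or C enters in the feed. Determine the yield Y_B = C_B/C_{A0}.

0.0146

Exit C_A = C_{A0}(1−X) = 7.97×0.396 = 3.156 mol·L⁻¹.
Rates in a CSTR are evaluated at the outlet concentration: r_B = 0.123×3.156^1.5 = 0.6897, r_C = 2.79×3.156^2 = 27.79.
Fraction of consumed A going to B: r_B/(r_B+r_C) = 0.02421.
C_B = 0.02421·C_{A0}·X = 0.02421×7.97×0.604 = 0.117 mol·L⁻¹; Y_B = C_B/C_{A0} = 0.0146.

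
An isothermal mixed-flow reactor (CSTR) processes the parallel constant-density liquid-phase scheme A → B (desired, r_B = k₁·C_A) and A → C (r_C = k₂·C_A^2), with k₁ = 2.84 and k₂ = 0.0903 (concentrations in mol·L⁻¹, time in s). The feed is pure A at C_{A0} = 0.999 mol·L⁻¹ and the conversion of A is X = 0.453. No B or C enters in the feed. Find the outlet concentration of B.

Exit C_A = C_{A0}(1−X) = 0.999×0.547 = 0.5465 mol·L⁻¹.
In a CSTR the entire volume is at exit conditions, so r_B = 2.84×0.5465 = 1.552 and r_C = 0.0903×0.5465^2 = 0.02696.
Fraction of consumed A going to B: r_B/(r_B+r_C) = 0.9829.
C_B = 0.9829·C_{A0}·X = 0.9829×0.999×0.453 = 0.445 mol·L⁻¹.

0.445 mol·L⁻¹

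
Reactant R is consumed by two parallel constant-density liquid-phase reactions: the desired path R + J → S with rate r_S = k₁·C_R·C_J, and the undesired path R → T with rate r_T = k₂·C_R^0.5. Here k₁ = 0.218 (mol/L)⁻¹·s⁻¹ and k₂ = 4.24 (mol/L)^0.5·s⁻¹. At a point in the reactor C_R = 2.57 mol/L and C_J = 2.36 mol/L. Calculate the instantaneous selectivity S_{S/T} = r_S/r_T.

S_{S/T} = r_S/r_T = (k₁·C_R·C_J)/(k₂·C_R^0.5) = (k₁/k₂)·C_R^0.5·C_J.
= (0.218×2.570×2.360) / (4.24×2.570^0.5) = 1.322/6.797 = 0.195.
Since the desired path is higher order in R, keeping C_R high (PFR or concentrated feed) favours S.

0.195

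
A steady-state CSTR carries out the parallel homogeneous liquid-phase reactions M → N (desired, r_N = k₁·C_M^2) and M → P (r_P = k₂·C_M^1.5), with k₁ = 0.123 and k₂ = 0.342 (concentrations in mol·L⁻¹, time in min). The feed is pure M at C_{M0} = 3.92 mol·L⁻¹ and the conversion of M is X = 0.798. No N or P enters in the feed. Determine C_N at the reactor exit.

0.758 mol·L⁻¹

Exit C_M = C_{M0}(1−X) = 3.92×0.202 = 0.7918 mol·L⁻¹.
Rates in a CSTR are evaluated at the outlet concentration: r_N = 0.123×0.7918^2 = 0.07712, r_P = 0.342×0.7918^1.5 = 0.2410.
Fraction of consumed M going to N: r_N/(r_N+r_P) = 0.2424.
C_N = 0.2424·C_{M0}·X = 0.2424×3.92×0.798 = 0.758 mol·L⁻¹.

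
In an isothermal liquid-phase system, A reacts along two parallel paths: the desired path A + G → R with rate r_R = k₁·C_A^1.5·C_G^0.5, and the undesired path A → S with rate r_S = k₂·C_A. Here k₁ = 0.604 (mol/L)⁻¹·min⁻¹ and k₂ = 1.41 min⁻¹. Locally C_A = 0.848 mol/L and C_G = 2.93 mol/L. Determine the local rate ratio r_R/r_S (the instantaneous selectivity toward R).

S_{R/S} = r_R/r_S = (k₁·C_A^1.5·C_G^0.5)/(k₂·C_A) = (k₁/k₂)·C_A^0.5·C_G^0.5.
= (0.604×0.8480^1.5×2.930^0.5) / (1.41×0.8480) = 0.8074/1.196 = 0.675.
Since the desired path is higher order in A, keeping C_A high (PFR or concentrated feed) favours R.

0.675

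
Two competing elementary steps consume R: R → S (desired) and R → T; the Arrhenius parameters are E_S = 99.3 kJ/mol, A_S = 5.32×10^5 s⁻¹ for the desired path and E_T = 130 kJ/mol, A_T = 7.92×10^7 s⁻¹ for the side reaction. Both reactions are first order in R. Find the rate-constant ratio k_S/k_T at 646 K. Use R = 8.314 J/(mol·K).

2.04

Since both paths have the same order in R, the concentration cancels and S_{S/T} = k_S/k_T = (A_S/A_T)·exp[(E_T−E_S)/(RT)].
(E_T−E_S)/(RT) = (130−99.3)×10³/(8.314×646) = 30700/5371 = 5.716.
k_S/k_T = (5.32×10^5/7.92×10^7)·exp(5.716) = 0.006717 × 303.7 = 2.04.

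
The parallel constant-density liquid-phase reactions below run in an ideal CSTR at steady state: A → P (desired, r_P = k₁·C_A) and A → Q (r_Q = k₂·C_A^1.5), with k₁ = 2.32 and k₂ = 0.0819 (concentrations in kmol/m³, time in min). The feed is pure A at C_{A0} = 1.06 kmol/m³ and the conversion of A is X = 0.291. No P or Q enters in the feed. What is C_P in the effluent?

Exit C_A = C_{A0}(1−X) = 1.06×0.709 = 0.7515 kmol/m³.
In a CSTR the entire volume is at exit conditions, so r_P = 2.32×0.7515 = 1.744 and r_Q = 0.0819×0.7515^1.5 = 0.05336.
Fraction of consumed A going to P: r_P/(r_P+r_Q) = 0.9703.
C_P = 0.9703·C_{A0}·X = 0.9703×1.06×0.291 = 0.299 kmol/m³.

0.299 kmol/m³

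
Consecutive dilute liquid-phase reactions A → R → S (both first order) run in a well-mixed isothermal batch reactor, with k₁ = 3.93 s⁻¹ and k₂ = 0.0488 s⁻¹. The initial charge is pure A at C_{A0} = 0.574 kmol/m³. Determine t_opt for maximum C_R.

For first-order series the maximum of C_R occurs at t_opt = ln(k₂/k₁)/(k₂−k₁).
= ln(0.0488/3.93)/(0.0488−3.93) = ln(0.01242)/-3.881 = -4.389/-3.881 = 1.13 s.

1.13 s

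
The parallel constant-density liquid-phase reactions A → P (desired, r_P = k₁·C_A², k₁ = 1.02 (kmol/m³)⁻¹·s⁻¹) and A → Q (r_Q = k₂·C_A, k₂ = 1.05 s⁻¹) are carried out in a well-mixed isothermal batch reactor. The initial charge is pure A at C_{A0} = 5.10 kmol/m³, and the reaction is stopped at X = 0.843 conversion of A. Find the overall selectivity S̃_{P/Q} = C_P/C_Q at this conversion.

2.46

C_A = C_{A0}(1−X) = 0.8007 kmol/m³.
Along a PFR/batch, dC_Q/dC_A = −r_Q/(r_P+r_Q) = −k₂/(k₂+k₁·C_A).
Integrating from C_{A0} to C_A: C_Q = (1.05/1.02)·ln[(1.05+1.02·5.10)/(1.05+1.02·0.801)] = 1.029·ln(6.252/1.867) = 1.244 kmol/m³.
Then C_P = (C_{A0}−C_A) − C_Q = 4.299 − 1.244 = 3.055 kmol/m³.
S̃_{P/Q} = C_P/C_Q = 3.055/1.244 = 2.46.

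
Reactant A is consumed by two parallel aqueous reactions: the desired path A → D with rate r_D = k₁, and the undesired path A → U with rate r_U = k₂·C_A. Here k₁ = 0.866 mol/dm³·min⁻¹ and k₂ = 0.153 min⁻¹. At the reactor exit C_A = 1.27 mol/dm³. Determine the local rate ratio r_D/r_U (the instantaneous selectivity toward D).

4.46

S_{D/U} = r_D/r_U = (k₁)/(k₂·C_A) = (k₁/k₂)·C_A⁻¹.
= (0.866) / (0.153×1.270) = 0.8660/0.1943 = 4.46.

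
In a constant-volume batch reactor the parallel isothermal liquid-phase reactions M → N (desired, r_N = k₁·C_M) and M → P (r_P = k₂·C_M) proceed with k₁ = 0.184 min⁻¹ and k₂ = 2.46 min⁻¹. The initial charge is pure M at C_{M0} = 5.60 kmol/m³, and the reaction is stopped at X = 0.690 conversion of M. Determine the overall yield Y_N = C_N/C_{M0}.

0.0480

C_M = C_{M0}(1−X) = 1.736 kmol/m³.
Both paths are first order in M, so the instantaneous fraction to N is constant: dC_N/d(−C_M) = k₁/(k₁+k₂) = 0.06959.
C_N = 0.06959·(C_{M0}−C_M) = 0.06959×3.864 = 0.269 kmol/m³.
Y_N = C_N/C_{M0} = 0.2689/5.60 = 0.0480.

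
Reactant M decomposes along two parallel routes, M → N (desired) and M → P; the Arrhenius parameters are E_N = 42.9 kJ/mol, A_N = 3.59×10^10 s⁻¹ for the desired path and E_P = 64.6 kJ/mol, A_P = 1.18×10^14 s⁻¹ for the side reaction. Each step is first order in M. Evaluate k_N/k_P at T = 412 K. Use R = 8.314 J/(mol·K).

k_N/k_P = (A_N/A_P)·exp[−(E_N−E_P)/(RT)] = (A_N/A_P)·exp[(E_P−E_N)/(RT)].
(E_P−E_N)/(RT) = (64.6−42.9)×10³/(8.314×412) = 21700/3425 = 6.335.
k_N/k_P = (3.59×10^10/1.18×10^14)·exp(6.335) = 3.042×10^-4 × 564.0 = 0.172.
Since E_N < E_P, lowering the temperature improves selectivity toward N.

0.172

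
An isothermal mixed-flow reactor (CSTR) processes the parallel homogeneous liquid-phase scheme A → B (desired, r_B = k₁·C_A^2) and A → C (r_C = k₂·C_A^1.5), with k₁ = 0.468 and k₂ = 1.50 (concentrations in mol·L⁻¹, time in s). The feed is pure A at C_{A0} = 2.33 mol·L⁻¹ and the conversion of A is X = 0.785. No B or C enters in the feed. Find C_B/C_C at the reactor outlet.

Exit C_A = C_{A0}(1−X) = 2.33×0.215 = 0.5009 mol·L⁻¹.
Rates in a CSTR are evaluated at the outlet concentration: r_B = 0.468×0.5009^2 = 0.1174, r_C = 1.50×0.5009^1.5 = 0.5318.
Overall selectivity = C_B/C_C = r_Bτ/(r_Cτ) = r_B/r_C = 0.221.

0.221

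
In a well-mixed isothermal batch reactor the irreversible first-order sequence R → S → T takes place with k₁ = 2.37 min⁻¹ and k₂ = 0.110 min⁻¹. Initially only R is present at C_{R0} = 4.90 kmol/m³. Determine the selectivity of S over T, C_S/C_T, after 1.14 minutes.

The intermediate concentration in a first-order A→B→C sequence is C_S = k₁C_{R0}(e^(−k₁t) − e^(−k₂t))/(k₂−k₁).
e^(−k₁t) = e^(−2.37×1.14) = e^(−2.702) = 0.06708; e^(−k₂t) = e^(−0.1254) = 0.8821.
C_S = 2.37×4.90/(0.110−2.37) × (0.06708−0.8821) = (-5.138)×(-0.8151) = 4.188 kmol/m³.
C_R = C_{R0}e^(−k₁t) = 0.3287 kmol/m³, so C_T = C_{R0}−C_R−C_S = 0.3831 kmol/m³; C_S/C_T = 10.9.

10.9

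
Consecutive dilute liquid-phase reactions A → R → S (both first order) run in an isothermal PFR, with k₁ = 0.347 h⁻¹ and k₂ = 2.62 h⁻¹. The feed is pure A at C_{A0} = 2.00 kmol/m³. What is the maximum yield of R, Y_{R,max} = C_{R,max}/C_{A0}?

At the optimum, C_{R,max}/C_{A0} = (k₁/k₂)^[k₂/(k₂−k₁)].
= (0.347/2.62)^(2.62/(2.62−0.347)) = (0.1324)^(1.153) = 0.09727.

0.0973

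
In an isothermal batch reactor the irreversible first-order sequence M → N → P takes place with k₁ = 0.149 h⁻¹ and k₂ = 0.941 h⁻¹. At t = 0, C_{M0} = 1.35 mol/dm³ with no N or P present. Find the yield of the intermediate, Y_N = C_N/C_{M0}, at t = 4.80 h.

Solving the coupled first-order balances gives C_N(t) = [k₁/(k₂−k₁)]·C_{M0}·(e^(−k₁t) − e^(−k₂t)).
e^(−k₁t) = e^(−0.149×4.80) = e^(−0.7152) = 0.4891; e^(−k₂t) = e^(−4.517) = 0.01092.
C_N = 0.149×1.35/(0.941−0.149) × (0.4891−0.01092) = 0.2540×0.4782 = 0.1214 mol/dm³.
Y_N = C_N/C_{M0} = 0.1214/1.35 = 0.0900.

0.0900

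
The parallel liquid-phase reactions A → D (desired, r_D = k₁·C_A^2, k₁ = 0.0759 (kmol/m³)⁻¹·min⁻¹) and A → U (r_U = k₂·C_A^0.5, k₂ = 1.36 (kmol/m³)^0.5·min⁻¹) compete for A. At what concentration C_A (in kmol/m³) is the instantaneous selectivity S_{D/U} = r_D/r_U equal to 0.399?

3.71 kmol/m³

S_{D/U} = (k₁/k₂)·C_A^1.5 ⇒ C_A = (S·k₂/k₁)^(1/1.5).
= (0.399×1.36/0.0759)^(0.6667) = (7.149)^(0.6667) = 3.71 kmol/m³.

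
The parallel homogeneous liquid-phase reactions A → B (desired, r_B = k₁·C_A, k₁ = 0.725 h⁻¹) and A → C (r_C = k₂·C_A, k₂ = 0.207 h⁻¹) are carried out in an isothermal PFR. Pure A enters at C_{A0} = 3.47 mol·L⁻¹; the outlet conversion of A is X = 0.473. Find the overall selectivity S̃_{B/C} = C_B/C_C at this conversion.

3.50

C_A = C_{A0}(1−X) = 1.829 mol·L⁻¹.
Both paths are first order in A, so the instantaneous fraction to B is constant: dC_B/d(−C_A) = k₁/(k₁+k₂) = 0.7779.
C_B = 0.7779·(C_{A0}−C_A) = 0.7779×1.641 = 1.28 mol·L⁻¹.
C_C = (C_{A0}−C_A)−C_B = 0.3645 mol·L⁻¹; S̃_{B/C} = 1.277/0.3645 = 3.50.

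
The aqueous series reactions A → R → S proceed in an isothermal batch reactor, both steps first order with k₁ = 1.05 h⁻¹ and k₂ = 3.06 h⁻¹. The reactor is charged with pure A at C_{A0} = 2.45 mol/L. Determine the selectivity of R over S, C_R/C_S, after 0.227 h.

For first-order series with pure A initially, C_R(t) = k₁C_{A0}/(k₂−k₁)·(e^(−k₁t) − e^(−k₂t)).
e^(−k₁t) = e^(−1.05×0.227) = e^(−0.2384) = 0.7879; e^(−k₂t) = e^(−0.6946) = 0.4993.
C_R = 1.05×2.45/(3.06−1.05) × (0.7879−0.4993) = 1.280×0.2887 = 0.3694 mol/L.
C_A = C_{A0}e^(−k₁t) = 1.930 mol/L, so C_S = C_{A0}−C_A−C_R = 0.1501 mol/L; C_R/C_S = 2.46.

2.46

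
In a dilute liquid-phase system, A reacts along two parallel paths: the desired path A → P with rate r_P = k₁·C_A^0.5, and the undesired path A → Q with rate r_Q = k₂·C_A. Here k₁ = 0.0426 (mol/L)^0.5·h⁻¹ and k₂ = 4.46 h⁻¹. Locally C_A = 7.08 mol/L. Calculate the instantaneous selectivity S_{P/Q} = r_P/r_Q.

0.00359

S_{P/Q} = r_P/r_Q = (k₁·C_A^0.5)/(k₂·C_A) = (k₁/k₂)·C_A^-0.5.
= (0.0426×7.080^0.5) / (4.46×7.080) = 0.1134/31.58 = 0.00359.
The undesired path is higher order in A, so low C_A (CSTR or dilute feed) favours P.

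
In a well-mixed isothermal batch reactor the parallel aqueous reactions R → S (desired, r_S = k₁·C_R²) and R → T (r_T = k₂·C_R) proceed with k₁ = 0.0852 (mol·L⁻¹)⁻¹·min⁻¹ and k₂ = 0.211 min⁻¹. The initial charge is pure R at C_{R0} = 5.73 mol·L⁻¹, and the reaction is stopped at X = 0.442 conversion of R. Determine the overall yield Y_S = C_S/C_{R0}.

C_R = C_{R0}(1−X) = 3.197 mol·L⁻¹.
Along a PFR/batch, dC_T/dC_R = −r_T/(r_S+r_T) = −k₂/(k₂+k₁·C_R).
Integrating from C_{R0} to C_R: C_T = (0.211/0.0852)·ln[(0.211+0.0852·5.73)/(0.211+0.0852·3.20)] = 2.477·ln(0.6992/0.4834) = 0.9140 mol·L⁻¹.
Then C_S = (C_{R0}−C_R) − C_T = 2.533 − 0.9140 = 1.619 mol·L⁻¹.
Y_S = C_S/C_{R0} = 1.619/5.73 = 0.282.

0.282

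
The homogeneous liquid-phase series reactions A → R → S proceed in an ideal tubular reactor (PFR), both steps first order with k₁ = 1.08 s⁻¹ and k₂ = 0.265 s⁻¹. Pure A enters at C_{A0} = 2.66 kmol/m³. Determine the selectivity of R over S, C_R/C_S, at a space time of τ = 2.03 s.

The intermediate concentration in a first-order A→B→C sequence is C_R = k₁C_{A0}(e^(−k₁τ) − e^(−k₂τ))/(k₂−k₁).
e^(−k₁τ) = e^(−1.08×2.03) = e^(−2.192) = 0.1116; e^(−k₂τ) = e^(−0.5379) = 0.5839.
C_R = 1.08×2.66/(0.265−1.08) × (0.1116−0.5839) = (-3.525)×(-0.4723) = 1.665 kmol/m³.
C_A = C_{A0}e^(−k₁τ) = 0.2970 kmol/m³, so C_S = C_{A0}−C_A−C_R = 0.6982 kmol/m³; C_R/C_S = 2.38.

2.38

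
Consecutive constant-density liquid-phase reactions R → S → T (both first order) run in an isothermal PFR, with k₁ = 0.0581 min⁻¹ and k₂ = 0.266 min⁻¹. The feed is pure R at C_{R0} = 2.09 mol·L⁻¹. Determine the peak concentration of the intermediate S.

Evaluating C_S at τ_opt = ln(k₂/k₁)/(k₂−k₁) gives C_{S,max}/C_{R0} = (k₁/k₂)^[k₂/(k₂−k₁)].
= (0.0581/0.266)^(0.266/(0.266−0.0581)) = (0.2184)^(1.279) = 0.1428.
C_{S,max} = 0.1428×2.09 = 0.298 mol·L⁻¹.

0.298 mol·L⁻¹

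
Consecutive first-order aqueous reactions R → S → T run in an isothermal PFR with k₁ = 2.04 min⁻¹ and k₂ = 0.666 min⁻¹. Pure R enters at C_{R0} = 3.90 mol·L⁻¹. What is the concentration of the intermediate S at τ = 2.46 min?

1.09 mol·L⁻¹

For first-order series with pure R initially, C_S(τ) = k₁C_{R0}/(k₂−k₁)·(e^(−k₁τ) − e^(−k₂τ)).
e^(−k₁τ) = e^(−2.04×2.46) = e^(−5.018) = 0.006615; e^(−k₂τ) = e^(−1.638) = 0.1943.
C_S = 2.04×3.90/(0.666−2.04) × (0.006615−0.1943) = (-5.790)×(-0.1877) = 1.087 mol·L⁻¹.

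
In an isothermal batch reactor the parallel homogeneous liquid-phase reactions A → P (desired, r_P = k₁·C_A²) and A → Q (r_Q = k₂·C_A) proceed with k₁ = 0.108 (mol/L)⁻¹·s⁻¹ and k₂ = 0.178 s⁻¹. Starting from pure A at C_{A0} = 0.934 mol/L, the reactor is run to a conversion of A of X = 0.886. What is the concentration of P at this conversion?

C_A = C_{A0}(1−X) = 0.1065 mol/L.
Along a PFR/batch, dC_Q/dC_A = −r_Q/(r_P+r_Q) = −k₂/(k₂+k₁·C_A).
Integrating from C_{A0} to C_A: C_Q = (0.178/0.108)·ln[(0.178+0.108·0.934)/(0.178+0.108·0.106)] = 1.648·ln(0.2789/0.1895) = 0.6368 mol/L.
Then C_P = (C_{A0}−C_A) − C_Q = 0.8275 − 0.6368 = 0.1907 mol/L.

0.191 mol/L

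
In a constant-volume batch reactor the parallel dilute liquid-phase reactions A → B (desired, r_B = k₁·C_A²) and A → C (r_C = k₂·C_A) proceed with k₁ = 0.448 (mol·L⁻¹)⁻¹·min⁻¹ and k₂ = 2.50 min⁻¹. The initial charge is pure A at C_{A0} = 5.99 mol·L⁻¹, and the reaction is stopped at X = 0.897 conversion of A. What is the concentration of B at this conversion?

C_A = C_{A0}(1−X) = 0.6170 mol·L⁻¹.
Along a PFR/batch, dC_C/dC_A = −r_C/(r_B+r_C) = −k₂/(k₂+k₁·C_A).
Integrating from C_{A0} to C_A: C_C = (2.50/0.448)·ln[(2.50+0.448·5.99)/(2.50+0.448·0.617)] = 5.580·ln(5.184/2.776) = 3.484 mol·L⁻¹.
Then C_B = (C_{A0}−C_A) − C_C = 5.373 − 3.484 = 1.889 mol·L⁻¹.

1.89 mol·L⁻¹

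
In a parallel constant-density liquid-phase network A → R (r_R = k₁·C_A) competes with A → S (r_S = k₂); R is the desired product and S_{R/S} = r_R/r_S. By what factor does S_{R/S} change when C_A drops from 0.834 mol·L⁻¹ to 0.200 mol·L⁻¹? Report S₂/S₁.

S_{R/S} = (k₁/k₂)·C_A, so S₂/S₁ = (C_{A,2}/C_{A,1}).
= 0.200/0.834 = 0.240.
Selectivity toward R falls as C_A falls — high-concentration operation is favoured.

0.240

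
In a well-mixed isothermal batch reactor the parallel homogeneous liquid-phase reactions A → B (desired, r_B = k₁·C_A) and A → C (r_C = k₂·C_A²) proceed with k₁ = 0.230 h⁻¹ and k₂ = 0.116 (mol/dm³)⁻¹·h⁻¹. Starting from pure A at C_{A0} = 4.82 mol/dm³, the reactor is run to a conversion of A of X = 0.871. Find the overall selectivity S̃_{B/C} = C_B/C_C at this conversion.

0.830

C_A = C_{A0}(1−X) = 0.6218 mol/dm³.
Along a PFR/batch, dC_B/dC_A = −r_B/(r_B+r_C) = −k₁/(k₁+k₂·C_A).
Integrating from C_{A0} to C_A: C_B = (0.230/0.116)·ln[(0.230+0.116·4.82)/(0.230+0.116·0.622)] = 1.983·ln(0.7891/0.3021) = 1.904 mol/dm³.
C_C = (C_{A0}−C_A)−C_B = 2.295 mol/dm³; S̃_{B/C} = 1.904/2.295 = 0.830.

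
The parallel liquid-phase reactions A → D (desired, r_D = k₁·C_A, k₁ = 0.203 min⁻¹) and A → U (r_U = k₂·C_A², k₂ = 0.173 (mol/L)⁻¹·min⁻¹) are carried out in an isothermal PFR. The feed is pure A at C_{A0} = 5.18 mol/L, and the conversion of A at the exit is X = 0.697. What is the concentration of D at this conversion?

0.986 mol/L

C_A = C_{A0}(1−X) = 1.570 mol/L.
Along a PFR/batch, dC_D/dC_A = −r_D/(r_D+r_U) = −k₁/(k₁+k₂·C_A).
Integrating from C_{A0} to C_A: C_D = (0.203/0.173)·ln[(0.203+0.173·5.18)/(0.203+0.173·1.57)] = 1.173·ln(1.099/0.4745) = 0.9856 mol/L.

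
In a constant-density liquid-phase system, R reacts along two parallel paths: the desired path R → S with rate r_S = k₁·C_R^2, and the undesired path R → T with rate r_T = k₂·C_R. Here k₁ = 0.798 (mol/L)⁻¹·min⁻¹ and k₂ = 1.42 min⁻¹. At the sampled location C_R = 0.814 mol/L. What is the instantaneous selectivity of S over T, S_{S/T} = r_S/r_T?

S_{S/T} = r_S/r_T = (k₁·C_R^2)/(k₂·C_R) = (k₁/k₂)·C_R.
= (0.798×0.8140^2) / (1.42×0.8140) = 0.5288/1.156 = 0.457.
Since the desired path is higher order in R, keeping C_R high (PFR or concentrated feed) favours S.

0.457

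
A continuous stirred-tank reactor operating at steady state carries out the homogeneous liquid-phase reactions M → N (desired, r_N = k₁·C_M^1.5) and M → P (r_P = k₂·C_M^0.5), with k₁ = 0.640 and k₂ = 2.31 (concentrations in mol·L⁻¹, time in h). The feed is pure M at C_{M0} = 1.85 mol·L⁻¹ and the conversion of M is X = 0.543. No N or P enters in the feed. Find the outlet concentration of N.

0.191 mol·L⁻¹

Exit C_M = C_{M0}(1−X) = 1.85×0.457 = 0.8454 mol·L⁻¹.
In a CSTR the entire volume is at exit conditions, so r_N = 0.640×0.8454^1.5 = 0.4975 and r_P = 2.31×0.8454^0.5 = 2.124.
Fraction of consumed M going to N: r_N/(r_N+r_P) = 0.1898.
C_N = 0.1898·C_{M0}·X = 0.1898×1.85×0.543 = 0.191 mol·L⁻¹.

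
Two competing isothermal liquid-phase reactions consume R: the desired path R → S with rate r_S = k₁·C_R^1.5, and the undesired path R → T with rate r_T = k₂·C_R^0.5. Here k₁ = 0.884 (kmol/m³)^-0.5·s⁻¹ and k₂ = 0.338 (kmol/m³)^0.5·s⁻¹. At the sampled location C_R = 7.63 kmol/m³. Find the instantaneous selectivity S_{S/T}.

S_{S/T} = r_S/r_T = (k₁·C_R^1.5)/(k₂·C_R^0.5) = (k₁/k₂)·C_R.
= (0.884×7.630^1.5) / (0.338×7.630^0.5) = 18.63/0.9336 = 20.0.

20.0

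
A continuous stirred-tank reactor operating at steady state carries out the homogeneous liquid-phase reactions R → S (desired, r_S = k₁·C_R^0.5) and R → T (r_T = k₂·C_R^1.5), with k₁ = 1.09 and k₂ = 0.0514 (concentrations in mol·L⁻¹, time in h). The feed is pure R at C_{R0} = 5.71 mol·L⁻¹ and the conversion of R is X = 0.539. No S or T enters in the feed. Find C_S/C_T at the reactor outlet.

8.06

Exit C_R = C_{R0}(1−X) = 5.71×0.461 = 2.632 mol·L⁻¹.
Rates in a CSTR are evaluated at the outlet concentration: r_S = 1.09×2.632^0.5 = 1.768, r_T = 0.0514×2.632^1.5 = 0.2195.
Overall selectivity = C_S/C_T = r_Sτ/(r_Tτ) = r_S/r_T = 8.06.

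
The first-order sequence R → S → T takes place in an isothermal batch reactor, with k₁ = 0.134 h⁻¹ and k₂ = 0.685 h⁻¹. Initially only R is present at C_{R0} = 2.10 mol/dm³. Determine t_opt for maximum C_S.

2.96 h

For first-order series the maximum of C_S occurs at t_opt = ln(k₂/k₁)/(k₂−k₁).
= ln(0.685/0.134)/(0.685−0.134) = ln(5.112)/0.5510 = 1.632/0.5510 = 2.96 h.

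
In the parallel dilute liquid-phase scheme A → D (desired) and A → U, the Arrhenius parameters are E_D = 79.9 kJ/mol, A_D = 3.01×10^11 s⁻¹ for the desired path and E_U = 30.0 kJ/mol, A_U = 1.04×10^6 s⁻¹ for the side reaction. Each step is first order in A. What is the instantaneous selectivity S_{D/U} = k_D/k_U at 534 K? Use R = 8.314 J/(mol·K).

3.80

Since both paths have the same order in A, the concentration cancels and S_{D/U} = k_D/k_U = (A_D/A_U)·exp[(E_U−E_D)/(RT)].
(E_U−E_D)/(RT) = (30.0−79.9)×10³/(8.314×534) = -49900/4440 = -11.24.
k_D/k_U = (3.01×10^11/1.04×10^6)·exp(-11.24) = 2.894×10^5 × 1.314×10^-5 = 3.80.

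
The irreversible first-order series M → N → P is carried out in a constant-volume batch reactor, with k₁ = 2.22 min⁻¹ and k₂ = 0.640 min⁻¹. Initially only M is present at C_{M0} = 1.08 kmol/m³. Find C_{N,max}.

Evaluating C_N at t_opt = ln(k₂/k₁)/(k₂−k₁) gives C_{N,max}/C_{M0} = (k₁/k₂)^[k₂/(k₂−k₁)].
= (2.22/0.640)^(0.640/(0.640−2.22)) = (3.469)^(-0.4051) = 0.6042.
C_{N,max} = 0.6042×1.08 = 0.653 kmol/m³.

0.653 kmol/m³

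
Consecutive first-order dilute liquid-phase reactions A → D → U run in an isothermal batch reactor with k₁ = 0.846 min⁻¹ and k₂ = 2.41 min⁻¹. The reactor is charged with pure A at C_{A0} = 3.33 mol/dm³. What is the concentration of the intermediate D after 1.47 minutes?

0.467 mol/dm³

For first-order series with pure A initially, C_D(t) = k₁C_{A0}/(k₂−k₁)·(e^(−k₁t) − e^(−k₂t)).
e^(−k₁t) = e^(−0.846×1.47) = e^(−1.244) = 0.2883; e^(−k₂t) = e^(−3.543) = 0.02894.
C_D = 0.846×3.33/(2.41−0.846) × (0.2883−0.02894) = 1.801×0.2594 = 0.4673 mol/dm³.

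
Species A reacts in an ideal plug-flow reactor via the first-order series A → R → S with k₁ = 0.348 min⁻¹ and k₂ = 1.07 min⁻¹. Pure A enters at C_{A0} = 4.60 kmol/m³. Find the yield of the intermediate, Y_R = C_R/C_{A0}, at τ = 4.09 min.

0.110

Solving the coupled first-order balances gives C_R(τ) = [k₁/(k₂−k₁)]·C_{A0}·(e^(−k₁τ) − e^(−k₂τ)).
e^(−k₁τ) = e^(−0.348×4.09) = e^(−1.423) = 0.2409; e^(−k₂τ) = e^(−4.376) = 0.01257.
C_R = 0.348×4.60/(1.07−0.348) × (0.2409−0.01257) = 2.217×0.2283 = 0.5063 kmol/m³.
Y_R = C_R/C_{A0} = 0.5063/4.60 = 0.110.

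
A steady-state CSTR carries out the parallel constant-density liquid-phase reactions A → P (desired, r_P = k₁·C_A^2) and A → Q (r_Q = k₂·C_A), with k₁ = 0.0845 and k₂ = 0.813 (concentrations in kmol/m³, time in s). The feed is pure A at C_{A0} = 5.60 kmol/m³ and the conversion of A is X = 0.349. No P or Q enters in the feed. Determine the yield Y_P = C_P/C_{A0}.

0.0959

Exit C_A = C_{A0}(1−X) = 5.60×0.651 = 3.646 kmol/m³.
A CSTR operates uniformly at the exit composition, giving r_P = 1.123 and r_Q = 2.964 (each k·C_A^n at C_A = 3.646).
Fraction of consumed A going to P: r_P/(r_P+r_Q) = 0.2748.
C_P = 0.2748·C_{A0}·X = 0.2748×5.60×0.349 = 0.537 kmol/m³; Y_P = C_P/C_{A0} = 0.0959.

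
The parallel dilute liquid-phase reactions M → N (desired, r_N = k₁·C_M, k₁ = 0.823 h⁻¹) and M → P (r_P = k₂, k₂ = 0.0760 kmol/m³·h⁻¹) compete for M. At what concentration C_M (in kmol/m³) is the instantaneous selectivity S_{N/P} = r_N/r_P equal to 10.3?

0.951 kmol/m³

S_{N/P} = (k₁/k₂)·C_M ⇒ C_M = S·k₂/k₁.
= 10.3×0.0760/0.823 = 0.951 kmol/m³.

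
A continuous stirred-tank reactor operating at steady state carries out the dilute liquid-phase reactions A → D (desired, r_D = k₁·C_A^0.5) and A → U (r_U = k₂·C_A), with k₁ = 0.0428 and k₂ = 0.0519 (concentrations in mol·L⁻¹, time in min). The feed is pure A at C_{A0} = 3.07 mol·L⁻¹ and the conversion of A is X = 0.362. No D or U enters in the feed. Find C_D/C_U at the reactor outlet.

0.589

Exit C_A = C_{A0}(1−X) = 3.07×0.638 = 1.959 mol·L⁻¹.
Rates in a CSTR are evaluated at the outlet concentration: r_D = 0.0428×1.959^0.5 = 0.05990, r_U = 0.0519×1.959 = 0.1017.
Overall selectivity = C_D/C_U = r_Dτ/(r_Uτ) = r_D/r_U = 0.589.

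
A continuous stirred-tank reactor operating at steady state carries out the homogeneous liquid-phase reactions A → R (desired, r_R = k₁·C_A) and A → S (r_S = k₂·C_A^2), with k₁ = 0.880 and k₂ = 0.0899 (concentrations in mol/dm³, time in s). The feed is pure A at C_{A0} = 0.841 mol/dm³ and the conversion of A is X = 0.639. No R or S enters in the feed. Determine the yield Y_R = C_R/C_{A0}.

0.620

Exit C_A = C_{A0}(1−X) = 0.841×0.361 = 0.3036 mol/dm³.
A CSTR operates uniformly at the exit composition, giving r_R = 0.2672 and r_S = 0.008286 (each k·C_A^n at C_A = 0.3036).
Fraction of consumed A going to R: r_R/(r_R+r_S) = 0.9699.
C_R = 0.9699·C_{A0}·X = 0.9699×0.841×0.639 = 0.521 mol/dm³; Y_R = C_R/C_{A0} = 0.620.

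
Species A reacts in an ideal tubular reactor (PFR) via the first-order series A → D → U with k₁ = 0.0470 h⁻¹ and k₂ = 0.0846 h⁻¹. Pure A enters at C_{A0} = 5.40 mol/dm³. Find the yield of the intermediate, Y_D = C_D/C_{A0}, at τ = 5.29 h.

0.176

Solving the coupled first-order balances gives C_D(τ) = [k₁/(k₂−k₁)]·C_{A0}·(e^(−k₁τ) − e^(−k₂τ)).
e^(−k₁τ) = e^(−0.0470×5.29) = e^(−0.2486) = 0.7799; e^(−k₂τ) = e^(−0.4475) = 0.6392.
C_D = 0.0470×5.40/(0.0846−0.0470) × (0.7799−0.6392) = 6.750×0.1407 = 0.9495 mol/dm³.
Y_D = C_D/C_{A0} = 0.9495/5.40 = 0.176.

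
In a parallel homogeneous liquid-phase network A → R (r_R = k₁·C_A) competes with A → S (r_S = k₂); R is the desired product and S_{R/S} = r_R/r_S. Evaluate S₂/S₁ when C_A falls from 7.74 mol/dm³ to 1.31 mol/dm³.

S_{R/S} = (k₁/k₂)·C_A, so S₂/S₁ = (C_{A,2}/C_{A,1}).
= 1.31/7.74 = 0.169.

0.169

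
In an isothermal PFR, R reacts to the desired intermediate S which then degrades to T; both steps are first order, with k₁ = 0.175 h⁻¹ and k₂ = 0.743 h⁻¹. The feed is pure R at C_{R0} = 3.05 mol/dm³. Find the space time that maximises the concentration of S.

For first-order series the maximum of C_S occurs at τ_opt = ln(k₂/k₁)/(k₂−k₁).
= ln(0.743/0.175)/(0.743−0.175) = ln(4.246)/0.5680 = 1.446/0.5680 = 2.55 h.

2.55 h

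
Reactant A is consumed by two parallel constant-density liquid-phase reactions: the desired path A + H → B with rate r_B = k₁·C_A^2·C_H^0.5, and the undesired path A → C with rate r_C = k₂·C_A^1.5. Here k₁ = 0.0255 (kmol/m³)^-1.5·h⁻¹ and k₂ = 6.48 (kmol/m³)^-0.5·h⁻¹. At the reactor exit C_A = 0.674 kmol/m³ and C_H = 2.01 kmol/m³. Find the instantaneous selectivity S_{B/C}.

S_{B/C} = r_B/r_C = (k₁·C_A^2·C_H^0.5)/(k₂·C_A^1.5) = (k₁/k₂)·C_A^0.5·C_H^0.5.
= (0.0255×0.6740^2×2.010^0.5) / (6.48×0.6740^1.5) = 0.01642/3.586 = 0.00458.
Since the desired path is higher order in A, keeping C_A high (PFR or concentrated feed) favours B.

0.00458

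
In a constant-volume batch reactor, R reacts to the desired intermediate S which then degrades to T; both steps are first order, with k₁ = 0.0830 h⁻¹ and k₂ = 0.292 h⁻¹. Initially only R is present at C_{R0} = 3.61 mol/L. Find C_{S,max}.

0.623 mol/L

For a first-order series the maximum intermediate yield is C_{S,max}/C_{R0} = (k₁/k₂)^[k₂/(k₂−k₁)].
= (0.0830/0.292)^(0.292/(0.292−0.0830)) = (0.2842)^(1.397) = 0.1725.
C_{S,max} = 0.1725×3.61 = 0.623 mol/L.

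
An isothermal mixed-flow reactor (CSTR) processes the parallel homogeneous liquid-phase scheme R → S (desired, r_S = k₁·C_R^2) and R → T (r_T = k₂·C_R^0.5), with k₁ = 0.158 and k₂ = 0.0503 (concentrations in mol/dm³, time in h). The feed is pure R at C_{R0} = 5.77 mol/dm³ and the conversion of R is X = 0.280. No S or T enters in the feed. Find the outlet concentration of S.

Exit C_R = C_{R0}(1−X) = 5.77×0.720 = 4.154 mol/dm³.
In a CSTR the entire volume is at exit conditions, so r_S = 0.158×4.154^2 = 2.727 and r_T = 0.0503×4.154^0.5 = 0.1025.
Fraction of consumed R going to S: r_S/(r_S+r_T) = 0.9638.
C_S = 0.9638·C_{R0}·X = 0.9638×5.77×0.280 = 1.56 mol/dm³.

1.56 mol/dm³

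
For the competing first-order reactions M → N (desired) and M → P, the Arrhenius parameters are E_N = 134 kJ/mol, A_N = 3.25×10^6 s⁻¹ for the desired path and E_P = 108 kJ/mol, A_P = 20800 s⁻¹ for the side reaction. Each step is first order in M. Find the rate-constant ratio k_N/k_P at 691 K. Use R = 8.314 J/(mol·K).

k_N/k_P = (A_N/A_P)·exp[−(E_N−E_P)/(RT)] = (A_N/A_P)·exp[(E_P−E_N)/(RT)].
(E_P−E_N)/(RT) = (108−134)×10³/(8.314×691) = -26000/5745 = -4.526.
k_N/k_P = (3.25×10^6/20800)·exp(-4.526) = 156.2 × 0.01083 = 1.69.
Since E_N > E_P, raising the temperature improves selectivity toward N.

1.69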